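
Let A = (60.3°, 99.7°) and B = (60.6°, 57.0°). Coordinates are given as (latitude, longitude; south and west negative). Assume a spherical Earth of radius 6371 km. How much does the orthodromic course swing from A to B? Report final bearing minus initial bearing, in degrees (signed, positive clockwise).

-37.6°

Initial bearing θ₁ = atan2(sin Δλ cos φ₂, cos φ₁ sin φ₂ − sin φ₁ cos φ₂ cos Δλ) = 289.56°
Final bearing θ₂ = (initial bearing from the destination back to the start) + 180° = 252.00°
Δθ = θ₂ − θ₁ = -37.6°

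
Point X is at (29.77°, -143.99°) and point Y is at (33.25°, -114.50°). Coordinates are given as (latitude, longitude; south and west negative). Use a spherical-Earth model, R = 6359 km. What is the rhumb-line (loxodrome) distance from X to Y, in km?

Rhumb course C = atan2(Δλ, Δψ) with Δψ = ln[tan(π/4+φ₂/2)/tan(π/4+φ₁/2)] = +0.0713, Δλ = +0.5147 → C = 82.12°
d = R·|Δφ| / |cos C| = 6359·0.06074 / 0.13714 = 2816 km

2816 km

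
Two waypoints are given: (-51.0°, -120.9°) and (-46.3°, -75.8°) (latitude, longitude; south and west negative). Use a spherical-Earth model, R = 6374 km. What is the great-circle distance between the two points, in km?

3302 km

Haversine: a = sin²(Δφ/2)+cos φ₁ cos φ₂ sin²(Δλ/2) = 0.06562;  σ = 2·atan2(√a,√(1−a))
σ = 29.686° → d = Rσ = 6374·0.51811 = 3302 km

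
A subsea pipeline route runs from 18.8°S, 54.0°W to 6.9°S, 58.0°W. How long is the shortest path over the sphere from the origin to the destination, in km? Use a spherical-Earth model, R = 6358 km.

1389 km

Haversine: a = sin²(Δφ/2)+cos φ₁ cos φ₂ sin²(Δλ/2) = 0.01189;  σ = 2·atan2(√a,√(1−a))
σ = 12.520° → d = Rσ = 6358·0.21852 = 1389 km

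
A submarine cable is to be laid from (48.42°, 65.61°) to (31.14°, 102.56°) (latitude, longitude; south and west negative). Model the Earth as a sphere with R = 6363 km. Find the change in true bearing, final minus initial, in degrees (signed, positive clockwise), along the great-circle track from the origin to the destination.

Initial bearing θ₁ = atan2(sin Δλ cos φ₂, cos φ₁ sin φ₂ − sin φ₁ cos φ₂ cos Δλ) = 108.13°
Final bearing θ₂ = (initial bearing from the destination back to the start) + 180° = 132.53°
Δθ = θ₂ − θ₁ = +24.4°

+24.4°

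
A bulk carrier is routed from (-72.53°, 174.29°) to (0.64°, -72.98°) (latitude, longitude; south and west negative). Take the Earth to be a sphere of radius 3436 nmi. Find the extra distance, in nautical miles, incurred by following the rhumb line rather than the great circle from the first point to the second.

Great circle: cos σ = sin φ₁ sin φ₂ + cos φ₁ cos φ₂ cos Δλ,  σ = 1.6978 rad → d_gc = 5833.576 nmi
Rhumb line: Δψ = +1.8843, q = Δφ/Δψ = 0.6777, d_rh = R√(Δφ²+q²Δλ²) = 6344.075 nmi
Excess = 6344.075 − 5833.576 = 510.499 ≈ 510 nmi

510 nmi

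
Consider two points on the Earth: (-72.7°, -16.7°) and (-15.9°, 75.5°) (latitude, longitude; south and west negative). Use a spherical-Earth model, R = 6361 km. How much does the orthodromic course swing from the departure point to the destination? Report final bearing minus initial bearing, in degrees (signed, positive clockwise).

At departure: θ₁ = atan2(sin Δλ cos φ₂, cos φ₁ sin φ₂ − sin φ₁ cos φ₂ cos Δλ) = 96.92°
At arrival: θ₂ = atan2(sin Δλ cos φ₁, −cos φ₂ sin φ₁ + sin φ₂ cos φ₁ cos Δλ) = 17.88°
Δθ = θ₂ − θ₁ = -79.0°

-79.0°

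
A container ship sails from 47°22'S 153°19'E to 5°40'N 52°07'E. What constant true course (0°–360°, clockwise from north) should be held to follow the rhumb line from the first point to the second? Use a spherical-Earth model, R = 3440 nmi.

300.5°

Meridional parts: M(φ₁)=-0.9410, M(φ₂)=+0.0991 → ΔM = +1.0401;  Δλ = -1.7663 rad
tan C = Δλ / ΔM = -1.6982 → C = 300.49°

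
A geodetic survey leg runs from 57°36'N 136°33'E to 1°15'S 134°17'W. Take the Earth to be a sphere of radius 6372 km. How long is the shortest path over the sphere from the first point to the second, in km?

Haversine: a = sin²(Δφ/2)+cos φ₁ cos φ₂ sin²(Δλ/2) = 0.50531;  σ = 2·atan2(√a,√(1−a))
σ = 90.609° → d = Rσ = 6372·1.58142 = 10077 km

10077 km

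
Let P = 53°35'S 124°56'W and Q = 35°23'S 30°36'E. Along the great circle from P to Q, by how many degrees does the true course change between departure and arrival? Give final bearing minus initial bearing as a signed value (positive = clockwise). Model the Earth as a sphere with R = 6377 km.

Initial bearing θ₁ = atan2(sin Δλ cos φ₂, cos φ₁ sin φ₂ − sin φ₁ cos φ₂ cos Δλ) = 160.26°
Final bearing θ₂ = (initial bearing from the destination back to the start) + 180° = 14.24°
Δθ = θ₂ − θ₁ = -146.0°

-146.0°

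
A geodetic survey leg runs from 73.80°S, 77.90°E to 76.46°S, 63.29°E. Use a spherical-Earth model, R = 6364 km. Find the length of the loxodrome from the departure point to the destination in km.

Rhumb course C = atan2(Δλ, Δψ) with Δψ = ln[tan(π/4+φ₂/2)/tan(π/4+φ₁/2)] = -0.1814, Δλ = -0.2550 → C = 234.57°
d = R·|Δφ| / |cos C| = 6364·0.04643 / 0.57965 = 510 km

510 km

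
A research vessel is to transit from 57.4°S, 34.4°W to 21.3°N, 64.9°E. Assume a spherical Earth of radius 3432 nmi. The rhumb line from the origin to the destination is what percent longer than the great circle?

2.5%

Great circle: σ = 1.9683 rad → d_gc = Rσ = 6755.3 nmi
Rhumb: Δφ = +1.3736, Δλ = +1.7331, Δψ = +1.6102, q = Δφ/Δψ = 0.8531 → d_rh = R√(Δφ²+q²Δλ²) = 6925.9 nmi
Excess = (6925.9 − 6755.3) / 6755.3 = 170.6 / 6755.3 = 2.53% ≈ 2.5%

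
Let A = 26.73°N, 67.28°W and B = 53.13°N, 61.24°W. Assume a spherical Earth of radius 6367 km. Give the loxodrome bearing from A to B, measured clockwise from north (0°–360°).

9.7°

Meridional parts: M(φ₁)=+0.4844, M(φ₂)=+1.0986 → ΔM = +0.6142;  Δλ = +0.1054 rad
tan C = Δλ / ΔM = +0.1716 → C = 9.74°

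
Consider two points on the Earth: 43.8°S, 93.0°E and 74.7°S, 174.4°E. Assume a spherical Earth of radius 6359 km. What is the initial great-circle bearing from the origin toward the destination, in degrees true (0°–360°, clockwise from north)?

158.7°

N = sin Δλ·cos φ₂ = +0.2609;  D = cos φ₁ sin φ₂ − sin φ₁ cos φ₂ cos Δλ = -0.6689
initial course = atan2(N, D) = 158.69°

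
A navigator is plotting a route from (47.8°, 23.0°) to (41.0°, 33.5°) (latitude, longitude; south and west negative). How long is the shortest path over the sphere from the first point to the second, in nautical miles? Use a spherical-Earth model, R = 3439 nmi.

Haversine: a = sin²(Δφ/2)+cos φ₁ cos φ₂ sin²(Δλ/2) = 0.00776;  σ = 2·atan2(√a,√(1−a))
σ = 10.109° → d = Rσ = 3439·0.17643 = 607 nmi

607 nmi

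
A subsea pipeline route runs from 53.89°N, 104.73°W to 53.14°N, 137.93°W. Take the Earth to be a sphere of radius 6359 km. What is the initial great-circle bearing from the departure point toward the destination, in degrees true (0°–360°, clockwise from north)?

N = sin Δλ·cos φ₂ = -0.3285;  D = cos φ₁ sin φ₂ − sin φ₁ cos φ₂ cos Δλ = +0.0660
initial course = atan2(N, D) = 281.36°

281.4°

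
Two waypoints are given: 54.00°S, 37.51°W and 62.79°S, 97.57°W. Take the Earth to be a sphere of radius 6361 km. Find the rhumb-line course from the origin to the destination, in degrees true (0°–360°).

Δψ = ln[tan(π/4+φ₂/2)/tan(π/4+φ₁/2)] = -0.2946
Δλ = -1.0482 rad (taken the short way round)
course = atan2(Δλ, Δψ) = 254.30°

254.3°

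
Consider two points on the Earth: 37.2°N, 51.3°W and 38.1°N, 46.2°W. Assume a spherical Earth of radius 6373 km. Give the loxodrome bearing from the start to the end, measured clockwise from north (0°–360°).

77.4°

Δψ = ln[tan(π/4+φ₂/2)/tan(π/4+φ₁/2)] = +0.0198
Δλ = +0.0890 rad (taken the short way round)
course = atan2(Δλ, Δψ) = 77.43°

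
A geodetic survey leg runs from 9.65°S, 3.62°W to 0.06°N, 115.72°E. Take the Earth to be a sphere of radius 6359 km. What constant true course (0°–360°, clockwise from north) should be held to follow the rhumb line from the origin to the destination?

85.3°

Meridional parts: M(φ₁)=-0.1692, M(φ₂)=+0.0010 → ΔM = +0.1703;  Δλ = +2.0829 rad
tan C = Δλ / ΔM = +12.2325 → C = 85.33°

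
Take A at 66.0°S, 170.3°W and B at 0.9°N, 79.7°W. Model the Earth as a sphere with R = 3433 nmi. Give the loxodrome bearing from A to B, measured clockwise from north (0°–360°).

45.3°

Meridional parts: M(φ₁)=-1.5485, M(φ₂)=+0.0157 → ΔM = +1.5643;  Δλ = +1.5813 rad
tan C = Δλ / ΔM = +1.0109 → C = 45.31°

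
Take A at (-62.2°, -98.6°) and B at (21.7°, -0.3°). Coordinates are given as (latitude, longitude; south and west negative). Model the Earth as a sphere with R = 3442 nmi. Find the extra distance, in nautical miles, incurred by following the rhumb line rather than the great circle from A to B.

Great circle: cos σ = sin φ₁ sin φ₂ + cos φ₁ cos φ₂ cos Δλ,  σ = 1.9710 rad → d_gc = 6784.3 nmi
Rhumb line: Δψ = +1.7846, q = Δφ/Δψ = 0.8205, d_rh = R√(Δφ²+q²Δλ²) = 6991.7 nmi
Excess = 6991.7 − 6784.3 = 207.4 ≈ 207 nmi

207 nmi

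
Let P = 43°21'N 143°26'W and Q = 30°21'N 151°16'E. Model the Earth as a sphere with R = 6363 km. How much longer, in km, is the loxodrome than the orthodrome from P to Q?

126 km

Great circle: cos σ = sin φ₁ sin φ₂ + cos φ₁ cos φ₂ cos Δλ,  σ = 0.9159 rad → d_gc = 5827.9 km
Rhumb line: Δψ = -0.2848, q = Δφ/Δψ = 0.7965, d_rh = R√(Δφ²+q²Δλ²) = 5954.2 km
Excess = 5954.2 − 5827.9 = 126.3 ≈ 126 km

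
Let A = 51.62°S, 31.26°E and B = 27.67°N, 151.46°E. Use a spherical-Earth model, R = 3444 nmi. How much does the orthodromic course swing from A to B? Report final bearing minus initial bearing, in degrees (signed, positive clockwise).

-50.2°

At departure: θ₁ = atan2(sin Δλ cos φ₂, cos φ₁ sin φ₂ − sin φ₁ cos φ₂ cos Δλ) = 94.55°
At arrival: θ₂ = atan2(sin Δλ cos φ₁, −cos φ₂ sin φ₁ + sin φ₂ cos φ₁ cos Δλ) = 44.33°
Δθ = θ₂ − θ₁ = -50.2°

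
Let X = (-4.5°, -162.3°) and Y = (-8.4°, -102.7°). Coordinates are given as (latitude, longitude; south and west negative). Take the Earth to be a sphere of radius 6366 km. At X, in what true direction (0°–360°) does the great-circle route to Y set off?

97.1°

N = sin Δλ·cos φ₂ = +0.8533;  D = cos φ₁ sin φ₂ − sin φ₁ cos φ₂ cos Δλ = -0.1064
initial course = atan2(N, D) = 97.11°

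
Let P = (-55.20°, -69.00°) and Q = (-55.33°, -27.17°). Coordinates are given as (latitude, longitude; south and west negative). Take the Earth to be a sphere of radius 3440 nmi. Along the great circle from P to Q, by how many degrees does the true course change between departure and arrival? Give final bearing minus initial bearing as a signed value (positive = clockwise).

-34.9°

At departure: θ₁ = atan2(sin Δλ cos φ₂, cos φ₁ sin φ₂ − sin φ₁ cos φ₂ cos Δλ) = 107.73°
At arrival: θ₂ = atan2(sin Δλ cos φ₁, −cos φ₂ sin φ₁ + sin φ₂ cos φ₁ cos Δλ) = 72.86°
Δθ = θ₂ − θ₁ = -34.9°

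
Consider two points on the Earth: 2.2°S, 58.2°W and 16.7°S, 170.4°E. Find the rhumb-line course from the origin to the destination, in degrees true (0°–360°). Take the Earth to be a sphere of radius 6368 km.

263.6°

Δψ = ln[tan(π/4+φ₂/2)/tan(π/4+φ₁/2)] = -0.2573
Δλ = -2.2934 rad (taken the short way round)
course = atan2(Δλ, Δψ) = 263.60°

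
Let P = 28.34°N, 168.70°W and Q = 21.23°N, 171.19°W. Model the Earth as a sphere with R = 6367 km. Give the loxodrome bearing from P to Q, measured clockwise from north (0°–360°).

Δψ = ln[tan(π/4+φ₂/2)/tan(π/4+φ₁/2)] = -0.1368
Δλ = -0.0435 rad (taken the short way round)
course = atan2(Δλ, Δψ) = 197.62°

197.6°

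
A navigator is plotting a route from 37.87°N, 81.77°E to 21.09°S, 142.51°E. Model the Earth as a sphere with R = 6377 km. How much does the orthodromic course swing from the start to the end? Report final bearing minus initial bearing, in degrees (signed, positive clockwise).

+11.2°

At departure: θ₁ = atan2(sin Δλ cos φ₂, cos φ₁ sin φ₂ − sin φ₁ cos φ₂ cos Δλ) = 124.72°
At arrival: θ₂ = atan2(sin Δλ cos φ₁, −cos φ₂ sin φ₁ + sin φ₂ cos φ₁ cos Δλ) = 135.94°
Δθ = θ₂ − θ₁ = +11.2°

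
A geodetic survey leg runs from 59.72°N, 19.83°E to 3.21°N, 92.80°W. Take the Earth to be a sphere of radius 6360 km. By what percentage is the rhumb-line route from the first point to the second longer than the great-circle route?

7.0%

Great circle: σ = 1.7167 rad → d_gc = Rσ = 10918.0 km
Rhumb: Δφ = -0.9863, Δλ = -1.9658, Δψ = -1.2512, q = Δφ/Δψ = 0.7883 → d_rh = R√(Δφ²+q²Δλ²) = 11682.3 km
Excess = (11682.3 − 10918.0) / 10918.0 = 764.3 / 10918.0 = 7.00% ≈ 7.0%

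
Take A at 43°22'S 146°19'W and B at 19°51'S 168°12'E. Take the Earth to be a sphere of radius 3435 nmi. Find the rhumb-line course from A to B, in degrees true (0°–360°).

Meridional parts: M(φ₁)=-0.8416, M(φ₂)=-0.3536 → ΔM = +0.4880;  Δλ = -0.7938 rad
tan C = Δλ / ΔM = -1.6266 → C = 301.58°

301.6°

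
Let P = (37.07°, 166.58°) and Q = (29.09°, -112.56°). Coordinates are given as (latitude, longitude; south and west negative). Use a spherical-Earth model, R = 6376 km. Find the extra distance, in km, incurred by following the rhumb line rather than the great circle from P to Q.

Great circle: cos σ = sin φ₁ sin φ₂ + cos φ₁ cos φ₂ cos Δλ,  σ = 1.1551 rad → d_gc = 7364.9 km
Rhumb line: Δψ = -0.1665, q = Δφ/Δψ = 0.8367, d_rh = R√(Δφ²+q²Δλ²) = 7580.7 km
Excess = 7580.7 − 7364.9 = 215.8 ≈ 216 km

216 km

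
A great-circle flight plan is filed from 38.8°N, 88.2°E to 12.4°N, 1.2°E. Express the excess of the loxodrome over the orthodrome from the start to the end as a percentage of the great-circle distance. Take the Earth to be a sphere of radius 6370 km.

Great circle: σ = 1.3955 rad → d_gc = Rσ = 8889.4 km
Rhumb: Δφ = -0.4608, Δλ = -1.5184, Δψ = -0.5177, q = Δφ/Δψ = 0.8901 → d_rh = R√(Δφ²+q²Δλ²) = 9095.7 km
Excess = (9095.7 − 8889.4) / 8889.4 = 206.3 / 8889.4 = 2.32% ≈ 2.3%

2.3%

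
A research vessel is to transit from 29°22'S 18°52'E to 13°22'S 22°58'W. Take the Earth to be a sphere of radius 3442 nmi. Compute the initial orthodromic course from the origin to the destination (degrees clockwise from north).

θ = atan2( sin Δλ·cos φ₂ ,  cos φ₁ sin φ₂ − sin φ₁ cos φ₂ cos Δλ )
  = atan2(-0.6489, +0.1540) = 283.35°

283.4°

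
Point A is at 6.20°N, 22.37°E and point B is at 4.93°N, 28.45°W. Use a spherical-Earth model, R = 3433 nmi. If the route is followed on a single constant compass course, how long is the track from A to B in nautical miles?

3032 nmi

Δψ = ln[tan(π/4+φ₂/2)/tan(π/4+φ₁/2)] = -0.0223;  Δφ = -0.0222 rad,  Δλ = -0.8870 rad
q = Δφ/Δψ = 0.9953
d = R·√(Δφ² + q²Δλ²) = 3433·0.88306 = 3032 nmi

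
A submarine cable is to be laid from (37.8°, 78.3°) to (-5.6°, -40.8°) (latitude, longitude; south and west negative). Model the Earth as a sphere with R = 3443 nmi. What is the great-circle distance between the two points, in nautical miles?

6986 nmi

Haversine: a = sin²(Δφ/2)+cos φ₁ cos φ₂ sin²(Δλ/2) = 0.72113;  σ = 2·atan2(√a,√(1−a))
σ = 116.248° → d = Rσ = 3443·2.02891 = 6986 nmi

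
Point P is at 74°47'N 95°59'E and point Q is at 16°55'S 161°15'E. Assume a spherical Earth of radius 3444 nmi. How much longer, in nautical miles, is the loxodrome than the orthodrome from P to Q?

Great circle: cos σ = sin φ₁ sin φ₂ + cos φ₁ cos φ₂ cos Δλ,  σ = 1.7474 rad → d_gc = 6018.1 nmi
Rhumb line: Δψ = -2.3127, q = Δφ/Δψ = 0.6920, d_rh = R√(Δφ²+q²Δλ²) = 6144.3 nmi
Excess = 6144.3 − 6018.1 = 126.2 ≈ 126 nmi

126 nmi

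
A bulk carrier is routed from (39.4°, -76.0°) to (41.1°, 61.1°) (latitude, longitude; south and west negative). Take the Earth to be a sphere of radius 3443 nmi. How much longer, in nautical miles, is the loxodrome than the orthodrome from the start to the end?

848 nmi

Great circle: cos σ = sin φ₁ sin φ₂ + cos φ₁ cos φ₂ cos Δλ,  σ = 1.5801 rad → d_gc = 5440.3 nmi
Rhumb line: Δψ = +0.0389, q = Δφ/Δψ = 0.7632, d_rh = R√(Δφ²+q²Δλ²) = 6288.2 nmi
Excess = 6288.2 − 5440.3 = 847.9 ≈ 848 nmi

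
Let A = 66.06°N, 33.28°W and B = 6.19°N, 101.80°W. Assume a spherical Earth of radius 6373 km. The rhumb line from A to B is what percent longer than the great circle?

2.7%

Great circle: σ = 1.3220 rad → d_gc = Rσ = 8424.9 km
Rhumb: Δφ = -1.0449, Δλ = -1.1959, Δψ = -1.4429, q = Δφ/Δψ = 0.7242 → d_rh = R√(Δφ²+q²Δλ²) = 8649.3 km
Excess = (8649.3 − 8424.9) / 8424.9 = 224.4 / 8424.9 = 2.66% ≈ 2.7%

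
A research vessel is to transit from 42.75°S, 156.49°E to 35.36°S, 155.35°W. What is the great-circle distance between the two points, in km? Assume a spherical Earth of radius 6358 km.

4172 km

Haversine: a = sin²(Δφ/2)+cos φ₁ cos φ₂ sin²(Δλ/2) = 0.10385;  σ = 2·atan2(√a,√(1−a))
σ = 37.599° → d = Rσ = 6358·0.65622 = 4172 km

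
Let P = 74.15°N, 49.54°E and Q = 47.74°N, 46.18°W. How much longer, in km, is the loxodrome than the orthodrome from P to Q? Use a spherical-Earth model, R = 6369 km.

507 km

Great circle: cos σ = sin φ₁ sin φ₂ + cos φ₁ cos φ₂ cos Δλ,  σ = 0.8042 rad → d_gc = 5122.2 km
Rhumb line: Δψ = -1.0211, q = Δφ/Δψ = 0.4514, d_rh = R√(Δφ²+q²Δλ²) = 5629.3 km
Excess = 5629.3 − 5122.2 = 507.1 ≈ 507 km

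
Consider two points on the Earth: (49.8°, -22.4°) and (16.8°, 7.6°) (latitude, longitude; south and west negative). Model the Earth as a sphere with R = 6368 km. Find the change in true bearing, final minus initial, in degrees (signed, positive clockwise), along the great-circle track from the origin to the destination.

+17.4°

Initial bearing θ₁ = atan2(sin Δλ cos φ₂, cos φ₁ sin φ₂ − sin φ₁ cos φ₂ cos Δλ) = 133.02°
Final bearing θ₂ = (initial bearing from the destination back to the start) + 180° = 150.47°
Δθ = θ₂ − θ₁ = +17.4°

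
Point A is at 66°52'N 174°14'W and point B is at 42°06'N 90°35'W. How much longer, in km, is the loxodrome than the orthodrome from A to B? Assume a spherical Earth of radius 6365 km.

Great circle: cos σ = sin φ₁ sin φ₂ + cos φ₁ cos φ₂ cos Δλ,  σ = 0.8648 rad → d_gc = 5504.7 km
Rhumb line: Δψ = -0.7749, q = Δφ/Δψ = 0.5579, d_rh = R√(Δφ²+q²Δλ²) = 5868.8 km
Excess = 5868.8 − 5504.7 = 364.1 ≈ 364 km

364 km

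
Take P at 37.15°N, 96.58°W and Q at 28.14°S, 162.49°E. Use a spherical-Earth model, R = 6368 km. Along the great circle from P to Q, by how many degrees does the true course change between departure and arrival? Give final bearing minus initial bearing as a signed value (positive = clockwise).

Initial bearing θ₁ = atan2(sin Δλ cos φ₂, cos φ₁ sin φ₂ − sin φ₁ cos φ₂ cos Δλ) = 252.38°
Final bearing θ₂ = (initial bearing from the destination back to the start) + 180° = 239.49°
Δθ = θ₂ − θ₁ = -12.9°

-12.9°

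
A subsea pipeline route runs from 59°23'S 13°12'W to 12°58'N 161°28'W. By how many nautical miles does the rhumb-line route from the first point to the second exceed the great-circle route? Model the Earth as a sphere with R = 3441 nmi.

877 nmi

Great circle: cos σ = sin φ₁ sin φ₂ + cos φ₁ cos φ₂ cos Δλ,  σ = 2.2335 rad → d_gc = 7685.31 nmi
Rhumb line: Δψ = +1.5239, q = Δφ/Δψ = 0.8286, d_rh = R√(Δφ²+q²Δλ²) = 8562.80 nmi
Excess = 8562.80 − 7685.31 = 877.49 ≈ 877 nmi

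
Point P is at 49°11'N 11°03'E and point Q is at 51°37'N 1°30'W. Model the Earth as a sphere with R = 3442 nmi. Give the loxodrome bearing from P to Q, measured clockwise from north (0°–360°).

Meridional parts: M(φ₁)=+0.9887, M(φ₂)=+1.0553 → ΔM = +0.0666;  Δλ = -0.2190 rad
tan C = Δλ / ΔM = -3.2866 → C = 286.92°

286.9°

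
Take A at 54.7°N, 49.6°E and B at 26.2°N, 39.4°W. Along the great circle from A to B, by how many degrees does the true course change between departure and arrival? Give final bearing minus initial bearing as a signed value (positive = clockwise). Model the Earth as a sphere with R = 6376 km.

Initial bearing θ₁ = atan2(sin Δλ cos φ₂, cos φ₁ sin φ₂ − sin φ₁ cos φ₂ cos Δλ) = 285.12°
Final bearing θ₂ = (initial bearing from the destination back to the start) + 180° = 218.44°
Δθ = θ₂ − θ₁ = -66.7°

-66.7°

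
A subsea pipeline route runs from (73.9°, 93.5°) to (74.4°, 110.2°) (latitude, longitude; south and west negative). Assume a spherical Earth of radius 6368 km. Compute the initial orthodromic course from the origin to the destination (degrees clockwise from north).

75.8°

N = sin Δλ·cos φ₂ = +0.0773;  D = cos φ₁ sin φ₂ − sin φ₁ cos φ₂ cos Δλ = +0.0196
initial course = atan2(N, D) = 75.75°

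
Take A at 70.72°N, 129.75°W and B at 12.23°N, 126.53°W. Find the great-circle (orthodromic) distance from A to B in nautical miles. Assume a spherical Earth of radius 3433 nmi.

Haversine: a = sin²(Δφ/2)+cos φ₁ cos φ₂ sin²(Δλ/2) = 0.23893;  σ = 2·atan2(√a,√(1−a))
σ = 58.524° → d = Rσ = 3433·1.02144 = 3507 nmi

3507 nmi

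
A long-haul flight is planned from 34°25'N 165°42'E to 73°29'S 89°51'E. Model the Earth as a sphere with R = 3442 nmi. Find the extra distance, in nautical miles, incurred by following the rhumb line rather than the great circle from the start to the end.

Great circle: cos σ = sin φ₁ sin φ₂ + cos φ₁ cos φ₂ cos Δλ,  σ = 2.0766 rad → d_gc = 7147.8 nmi
Rhumb line: Δψ = -2.5705, q = Δφ/Δψ = 0.7326, d_rh = R√(Δφ²+q²Δλ²) = 7291.1 nmi
Excess = 7291.1 − 7147.8 = 143.3 ≈ 143 nmi

143 nmi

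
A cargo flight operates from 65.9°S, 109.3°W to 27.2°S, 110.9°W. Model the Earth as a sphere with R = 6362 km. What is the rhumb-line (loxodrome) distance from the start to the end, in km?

4299 km

Δψ = ln[tan(π/4+φ₂/2)/tan(π/4+φ₁/2)] = +1.0506;  Δφ = +0.6754 rad,  Δλ = -0.0279 rad
q = Δφ/Δψ = 0.6429
d = R·√(Δφ² + q²Δλ²) = 6362·0.67568 = 4299 km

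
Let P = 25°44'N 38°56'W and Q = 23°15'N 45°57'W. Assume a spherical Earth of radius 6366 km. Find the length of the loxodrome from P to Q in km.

761 km

Rhumb course C = atan2(Δλ, Δψ) with Δψ = ln[tan(π/4+φ₂/2)/tan(π/4+φ₁/2)] = -0.0476, Δλ = -0.1225 → C = 248.75°
d = R·|Δφ| / |cos C| = 6366·0.04334 / 0.36250 = 761 km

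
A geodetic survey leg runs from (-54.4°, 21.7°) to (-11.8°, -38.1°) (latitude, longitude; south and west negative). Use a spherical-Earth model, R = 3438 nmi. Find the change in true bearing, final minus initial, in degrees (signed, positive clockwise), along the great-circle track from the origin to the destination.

At departure: θ₁ = atan2(sin Δλ cos φ₂, cos φ₁ sin φ₂ − sin φ₁ cos φ₂ cos Δλ) = 288.39°
At arrival: θ₂ = atan2(sin Δλ cos φ₁, −cos φ₂ sin φ₁ + sin φ₂ cos φ₁ cos Δλ) = 325.65°
Δθ = θ₂ − θ₁ = +37.3°

+37.3°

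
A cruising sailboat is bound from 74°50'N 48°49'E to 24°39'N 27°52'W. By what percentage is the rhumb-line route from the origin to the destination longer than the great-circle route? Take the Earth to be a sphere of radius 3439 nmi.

Great circle: σ = 1.0958 rad → d_gc = Rσ = 3768.5 nmi
Rhumb: Δφ = -0.8759, Δλ = -1.3384, Δψ = -1.5723, q = Δφ/Δψ = 0.5571 → d_rh = R√(Δφ²+q²Δλ²) = 3955.6 nmi
Excess = (3955.6 − 3768.5) / 3768.5 = 187.1 / 3768.5 = 4.96% ≈ 5.0%

5.0%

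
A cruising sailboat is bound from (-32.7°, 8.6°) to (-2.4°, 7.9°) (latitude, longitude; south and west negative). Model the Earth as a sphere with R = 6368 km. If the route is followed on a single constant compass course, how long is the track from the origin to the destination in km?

3368 km

Rhumb course C = atan2(Δλ, Δψ) with Δψ = ln[tan(π/4+φ₂/2)/tan(π/4+φ₁/2)] = +0.5626, Δλ = -0.0122 → C = 358.76°
d = R·|Δφ| / |cos C| = 6368·0.52883 / 0.99976 = 3368 km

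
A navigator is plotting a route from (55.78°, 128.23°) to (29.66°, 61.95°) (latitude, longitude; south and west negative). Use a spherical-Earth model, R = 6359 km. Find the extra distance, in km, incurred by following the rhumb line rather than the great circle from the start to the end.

Great circle: cos σ = sin φ₁ sin φ₂ + cos φ₁ cos φ₂ cos Δλ,  σ = 0.9201 rad → d_gc = 5850.7 km
Rhumb line: Δψ = -0.6357, q = Δφ/Δψ = 0.7171, d_rh = R√(Δφ²+q²Δλ²) = 6019.1 km
Excess = 6019.1 − 5850.7 = 168.4 ≈ 168 km

168 km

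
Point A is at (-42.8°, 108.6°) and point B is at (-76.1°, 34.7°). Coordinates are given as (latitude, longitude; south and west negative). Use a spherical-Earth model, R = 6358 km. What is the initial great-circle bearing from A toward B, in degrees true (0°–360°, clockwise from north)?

199.1°

N = sin Δλ·cos φ₂ = -0.2308;  D = cos φ₁ sin φ₂ − sin φ₁ cos φ₂ cos Δλ = -0.6670
initial course = atan2(N, D) = 199.09°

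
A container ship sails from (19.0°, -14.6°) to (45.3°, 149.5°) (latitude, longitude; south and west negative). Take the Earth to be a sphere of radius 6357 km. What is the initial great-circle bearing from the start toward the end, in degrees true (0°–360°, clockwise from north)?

N = sin Δλ·cos φ₂ = +0.1927;  D = cos φ₁ sin φ₂ − sin φ₁ cos φ₂ cos Δλ = +0.8923
initial course = atan2(N, D) = 12.19°

12.2°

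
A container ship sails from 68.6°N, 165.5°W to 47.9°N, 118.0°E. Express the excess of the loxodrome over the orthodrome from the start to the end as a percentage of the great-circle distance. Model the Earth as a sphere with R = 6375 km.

Great circle: σ = 0.7259 rad → d_gc = Rσ = 4627.4 km
Rhumb: Δφ = -0.3613, Δλ = -1.3352, Δψ = -0.7114, q = Δφ/Δψ = 0.5078 → d_rh = R√(Δφ²+q²Δλ²) = 4898.0 km
Excess = (4898.0 − 4627.4) / 4627.4 = 270.6 / 4627.4 = 5.848% ≈ 5.8%

5.8%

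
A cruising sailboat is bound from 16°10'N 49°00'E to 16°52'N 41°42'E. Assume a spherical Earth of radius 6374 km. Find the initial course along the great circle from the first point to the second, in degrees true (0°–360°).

276.7°

N = sin Δλ·cos φ₂ = -0.1216;  D = cos φ₁ sin φ₂ − sin φ₁ cos φ₂ cos Δλ = +0.0144
initial course = atan2(N, D) = 276.74°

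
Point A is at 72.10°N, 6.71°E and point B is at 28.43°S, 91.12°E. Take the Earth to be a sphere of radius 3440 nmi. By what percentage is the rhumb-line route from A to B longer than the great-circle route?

2.7%

Great circle: σ = 2.0116 rad → d_gc = Rσ = 6920.1 nmi
Rhumb: Δφ = -1.7546, Δλ = +1.4732, Δψ = -2.3663, q = Δφ/Δψ = 0.7415 → d_rh = R√(Δφ²+q²Δλ²) = 7109.9 nmi
Excess = (7109.9 − 6920.1) / 6920.1 = 189.8 / 6920.1 = 2.74% ≈ 2.7%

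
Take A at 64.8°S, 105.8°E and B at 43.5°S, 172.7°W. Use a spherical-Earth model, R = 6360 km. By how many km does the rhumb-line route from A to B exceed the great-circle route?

331 km

Great circle: cos σ = sin φ₁ sin φ₂ + cos φ₁ cos φ₂ cos Δλ,  σ = 0.8386 rad → d_gc = 5333.6 km
Rhumb line: Δψ = +0.6534, q = Δφ/Δψ = 0.5690, d_rh = R√(Δφ²+q²Δλ²) = 5664.2 km
Excess = 5664.2 − 5333.6 = 330.6 ≈ 331 km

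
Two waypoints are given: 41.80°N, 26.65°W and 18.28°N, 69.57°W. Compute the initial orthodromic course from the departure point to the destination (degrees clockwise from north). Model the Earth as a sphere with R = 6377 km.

250.4°

θ = atan2( sin Δλ·cos φ₂ ,  cos φ₁ sin φ₂ − sin φ₁ cos φ₂ cos Δλ )
  = atan2(-0.6466, -0.2296) = 250.45°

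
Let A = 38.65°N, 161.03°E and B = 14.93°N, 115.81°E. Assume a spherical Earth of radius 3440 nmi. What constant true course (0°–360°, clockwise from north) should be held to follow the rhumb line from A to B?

Meridional parts: M(φ₁)=+0.7324, M(φ₂)=+0.2636 → ΔM = -0.4689;  Δλ = -0.7892 rad
tan C = Δλ / ΔM = +1.6833 → C = 239.29°

239.3°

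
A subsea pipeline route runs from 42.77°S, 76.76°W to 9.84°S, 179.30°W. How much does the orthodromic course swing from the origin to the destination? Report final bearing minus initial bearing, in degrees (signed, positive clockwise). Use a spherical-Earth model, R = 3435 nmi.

+59.9°

At departure: θ₁ = atan2(sin Δλ cos φ₂, cos φ₁ sin φ₂ − sin φ₁ cos φ₂ cos Δλ) = 254.28°
At arrival: θ₂ = atan2(sin Δλ cos φ₁, −cos φ₂ sin φ₁ + sin φ₂ cos φ₁ cos Δλ) = 314.18°
Δθ = θ₂ − θ₁ = +59.9°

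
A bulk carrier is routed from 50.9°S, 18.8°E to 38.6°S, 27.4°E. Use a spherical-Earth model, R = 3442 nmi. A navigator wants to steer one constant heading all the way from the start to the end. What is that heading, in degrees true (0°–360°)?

26.3°

Δψ = ln[tan(π/4+φ₂/2)/tan(π/4+φ₁/2)] = +0.3040
Δλ = +0.1501 rad (taken the short way round)
course = atan2(Δλ, Δψ) = 26.28°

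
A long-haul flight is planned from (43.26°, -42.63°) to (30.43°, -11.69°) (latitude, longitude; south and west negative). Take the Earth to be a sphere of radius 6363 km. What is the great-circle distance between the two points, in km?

3072 km

Haversine: a = sin²(Δφ/2)+cos φ₁ cos φ₂ sin²(Δλ/2) = 0.05716;  σ = 2·atan2(√a,√(1−a))
σ = 27.664° → d = Rσ = 6363·0.48284 = 3072 km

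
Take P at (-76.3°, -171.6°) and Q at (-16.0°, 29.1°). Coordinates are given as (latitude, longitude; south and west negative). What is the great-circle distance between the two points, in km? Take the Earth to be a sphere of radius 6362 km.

9644 km

Haversine: a = sin²(Δφ/2)+cos φ₁ cos φ₂ sin²(Δλ/2) = 0.47259;  σ = 2·atan2(√a,√(1−a))
σ = 86.857° → d = Rσ = 6362·1.51594 = 9644 km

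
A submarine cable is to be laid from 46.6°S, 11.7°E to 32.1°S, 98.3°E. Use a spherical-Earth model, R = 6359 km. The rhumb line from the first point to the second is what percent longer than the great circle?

Great circle: σ = 1.1367 rad → d_gc = Rσ = 7228.1 km
Rhumb: Δφ = +0.2531, Δλ = +1.5115, Δψ = +0.3293, q = Δφ/Δψ = 0.7684 → d_rh = R√(Δφ²+q²Δλ²) = 7558.9 km
Excess = (7558.9 − 7228.1) / 7228.1 = 330.8 / 7228.1 = 4.58% ≈ 4.6%

4.6%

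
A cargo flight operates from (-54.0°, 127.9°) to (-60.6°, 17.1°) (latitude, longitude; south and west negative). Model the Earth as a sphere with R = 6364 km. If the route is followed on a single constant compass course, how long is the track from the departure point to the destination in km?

6668 km

Δψ = ln[tan(π/4+φ₂/2)/tan(π/4+φ₁/2)] = -0.2139;  Δφ = -0.1152 rad,  Δλ = -1.9338 rad
q = Δφ/Δψ = 0.5385
d = R·√(Δφ² + q²Δλ²) = 6364·1.04769 = 6668 km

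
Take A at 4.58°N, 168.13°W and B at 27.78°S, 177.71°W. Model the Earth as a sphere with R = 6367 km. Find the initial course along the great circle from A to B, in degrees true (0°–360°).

195.4°

θ = atan2( sin Δλ·cos φ₂ ,  cos φ₁ sin φ₂ − sin φ₁ cos φ₂ cos Δλ )
  = atan2(-0.1472, -0.5343) = 195.41°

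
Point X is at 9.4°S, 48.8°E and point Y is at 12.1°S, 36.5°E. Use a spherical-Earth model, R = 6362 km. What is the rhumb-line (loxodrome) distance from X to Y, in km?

1375 km

Δψ = ln[tan(π/4+φ₂/2)/tan(π/4+φ₁/2)] = -0.0480;  Δφ = -0.0471 rad,  Δλ = -0.2147 rad
q = Δφ/Δψ = 0.9824
d = R·√(Δφ² + q²Δλ²) = 6362·0.21609 = 1375 km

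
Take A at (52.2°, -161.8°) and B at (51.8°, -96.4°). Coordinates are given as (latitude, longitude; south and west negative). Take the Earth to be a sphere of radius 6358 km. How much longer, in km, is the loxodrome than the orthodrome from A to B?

157 km

Great circle: cos σ = sin φ₁ sin φ₂ + cos φ₁ cos φ₂ cos Δλ,  σ = 0.6782 rad → d_gc = 4311.72 km
Rhumb line: Δψ = -0.0113, q = Δφ/Δψ = 0.6157, d_rh = R√(Δφ²+q²Δλ²) = 4468.23 km
Excess = 4468.23 − 4311.72 = 156.51 ≈ 157 km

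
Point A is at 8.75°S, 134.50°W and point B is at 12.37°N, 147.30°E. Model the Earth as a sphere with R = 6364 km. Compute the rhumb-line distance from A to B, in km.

Δψ = ln[tan(π/4+φ₂/2)/tan(π/4+φ₁/2)] = +0.3709;  Δφ = +0.3686 rad,  Δλ = -1.3648 rad
q = Δφ/Δψ = 0.9938
d = R·√(Δφ² + q²Δλ²) = 6364·1.40560 = 8945 km

8945 km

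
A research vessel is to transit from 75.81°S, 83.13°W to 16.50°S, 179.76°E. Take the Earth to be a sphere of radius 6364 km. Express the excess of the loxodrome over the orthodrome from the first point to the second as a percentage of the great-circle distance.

Great circle: σ = 1.3220 rad → d_gc = Rσ = 8413.1 km
Rhumb: Δφ = +1.0352, Δλ = -1.6949, Δψ = +1.7917, q = Δφ/Δψ = 0.5778 → d_rh = R√(Δφ²+q²Δλ²) = 9068.3 km
Excess = (9068.3 − 8413.1) / 8413.1 = 655.2 / 8413.1 = 7.79% ≈ 7.8%

7.8%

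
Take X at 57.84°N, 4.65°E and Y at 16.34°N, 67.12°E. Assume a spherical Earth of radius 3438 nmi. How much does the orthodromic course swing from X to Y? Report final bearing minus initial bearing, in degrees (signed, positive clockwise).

+42.7°

Initial bearing θ₁ = atan2(sin Δλ cos φ₂, cos φ₁ sin φ₂ − sin φ₁ cos φ₂ cos Δλ) = 104.86°
Final bearing θ₂ = (initial bearing from the destination back to the start) + 180° = 147.58°
Δθ = θ₂ − θ₁ = +42.7°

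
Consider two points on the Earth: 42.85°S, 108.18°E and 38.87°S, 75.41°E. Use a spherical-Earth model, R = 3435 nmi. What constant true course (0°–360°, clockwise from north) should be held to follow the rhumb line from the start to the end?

Meridional parts: M(φ₁)=-0.8293, M(φ₂)=-0.7374 → ΔM = +0.0919;  Δλ = -0.5719 rad
tan C = Δλ / ΔM = -6.2241 → C = 279.13°

279.1°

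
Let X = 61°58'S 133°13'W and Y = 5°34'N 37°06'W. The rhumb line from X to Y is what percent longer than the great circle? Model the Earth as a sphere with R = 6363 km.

Great circle: σ = 1.7067 rad → d_gc = Rσ = 10859.6 km
Rhumb: Δφ = +1.1787, Δλ = +1.6776, Δψ = +1.4851, q = Δφ/Δψ = 0.7937 → d_rh = R√(Δφ²+q²Δλ²) = 11314.8 km
Excess = (11314.8 − 10859.6) / 10859.6 = 455.2 / 10859.6 = 4.19% ≈ 4.2%

4.2%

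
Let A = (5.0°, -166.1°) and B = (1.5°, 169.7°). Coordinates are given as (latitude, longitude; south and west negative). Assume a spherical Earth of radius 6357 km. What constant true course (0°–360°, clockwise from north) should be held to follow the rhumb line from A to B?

261.8°

Δψ = ln[tan(π/4+φ₂/2)/tan(π/4+φ₁/2)] = -0.0612
Δλ = -0.4224 rad (taken the short way round)
course = atan2(Δλ, Δψ) = 261.76°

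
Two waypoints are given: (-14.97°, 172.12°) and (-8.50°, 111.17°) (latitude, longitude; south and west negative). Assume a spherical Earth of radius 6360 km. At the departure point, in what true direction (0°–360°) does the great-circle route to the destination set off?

268.8°

θ = atan2( sin Δλ·cos φ₂ ,  cos φ₁ sin φ₂ − sin φ₁ cos φ₂ cos Δλ )
  = atan2(-0.8646, -0.0187) = 268.76°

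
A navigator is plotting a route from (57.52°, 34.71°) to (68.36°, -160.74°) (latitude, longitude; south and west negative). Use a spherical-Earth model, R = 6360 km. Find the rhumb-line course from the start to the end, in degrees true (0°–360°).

81.7°

Meridional parts: M(φ₁)=+1.2335, M(φ₂)=+1.6548 → ΔM = +0.4214;  Δλ = +2.8719 rad
tan C = Δλ / ΔM = +6.8154 → C = 81.65°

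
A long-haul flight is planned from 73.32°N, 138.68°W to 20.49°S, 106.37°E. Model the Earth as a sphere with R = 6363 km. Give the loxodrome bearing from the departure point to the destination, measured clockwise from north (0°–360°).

221.3°

Meridional parts: M(φ₁)=+1.9201, M(φ₂)=-0.3655 → ΔM = -2.2856;  Δλ = -2.0063 rad
tan C = Δλ / ΔM = +0.8778 → C = 221.28°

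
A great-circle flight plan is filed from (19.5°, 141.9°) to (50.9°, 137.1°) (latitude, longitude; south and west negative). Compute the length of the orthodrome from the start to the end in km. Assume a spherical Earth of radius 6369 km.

Haversine: a = sin²(Δφ/2)+cos φ₁ cos φ₂ sin²(Δλ/2) = 0.07427;  σ = 2·atan2(√a,√(1−a))
σ = 31.629° → d = Rσ = 6369·0.55202 = 3516 km

3516 km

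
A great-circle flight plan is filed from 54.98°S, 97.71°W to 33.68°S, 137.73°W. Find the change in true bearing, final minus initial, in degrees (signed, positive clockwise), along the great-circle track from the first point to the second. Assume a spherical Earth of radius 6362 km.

At departure: θ₁ = atan2(sin Δλ cos φ₂, cos φ₁ sin φ₂ − sin φ₁ cos φ₂ cos Δλ) = 290.84°
At arrival: θ₂ = atan2(sin Δλ cos φ₁, −cos φ₂ sin φ₁ + sin φ₂ cos φ₁ cos Δλ) = 319.87°
Δθ = θ₂ − θ₁ = +29.0°

+29.0°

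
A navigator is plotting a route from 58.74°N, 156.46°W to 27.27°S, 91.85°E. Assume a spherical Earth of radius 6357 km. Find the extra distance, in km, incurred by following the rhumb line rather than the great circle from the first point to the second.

Great circle: cos σ = sin φ₁ sin φ₂ + cos φ₁ cos φ₂ cos Δλ,  σ = 2.1678 rad → d_gc = 13780.5 km
Rhumb line: Δψ = -1.7688, q = Δφ/Δψ = 0.8487, d_rh = R√(Δφ²+q²Δλ²) = 14201.2 km
Excess = 14201.2 − 13780.5 = 420.7 ≈ 421 km

421 km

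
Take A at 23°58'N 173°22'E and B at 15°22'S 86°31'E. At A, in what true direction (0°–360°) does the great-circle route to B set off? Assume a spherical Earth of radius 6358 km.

254.7°

N = sin Δλ·cos φ₂ = -0.9628;  D = cos φ₁ sin φ₂ − sin φ₁ cos φ₂ cos Δλ = -0.2637
initial course = atan2(N, D) = 254.68°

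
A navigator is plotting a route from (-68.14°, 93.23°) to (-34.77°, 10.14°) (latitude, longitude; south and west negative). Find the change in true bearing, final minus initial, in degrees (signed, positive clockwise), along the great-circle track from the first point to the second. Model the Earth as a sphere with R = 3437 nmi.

+71.8°

At departure: θ₁ = atan2(sin Δλ cos φ₂, cos φ₁ sin φ₂ − sin φ₁ cos φ₂ cos Δλ) = 261.59°
At arrival: θ₂ = atan2(sin Δλ cos φ₁, −cos φ₂ sin φ₁ + sin φ₂ cos φ₁ cos Δλ) = 333.36°
Δθ = θ₂ − θ₁ = +71.8°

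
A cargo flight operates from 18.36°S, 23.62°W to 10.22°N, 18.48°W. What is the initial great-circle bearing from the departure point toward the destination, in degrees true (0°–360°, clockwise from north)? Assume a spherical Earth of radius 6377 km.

10.5°

θ = atan2( sin Δλ·cos φ₂ ,  cos φ₁ sin φ₂ − sin φ₁ cos φ₂ cos Δλ )
  = atan2(+0.0882, +0.4771) = 10.47°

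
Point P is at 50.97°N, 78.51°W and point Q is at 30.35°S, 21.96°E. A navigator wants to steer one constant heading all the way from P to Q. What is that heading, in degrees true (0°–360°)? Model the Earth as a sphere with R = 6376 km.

132.3°

Meridional parts: M(φ₁)=+1.0373, M(φ₂)=-0.5564 → ΔM = -1.5937;  Δλ = +1.7535 rad
tan C = Δλ / ΔM = -1.1003 → C = 132.27°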